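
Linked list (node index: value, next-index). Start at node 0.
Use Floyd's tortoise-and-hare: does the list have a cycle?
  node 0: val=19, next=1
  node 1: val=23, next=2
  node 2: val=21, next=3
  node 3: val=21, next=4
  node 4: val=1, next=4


Floyd's tortoise (slow, +1) and hare (fast, +2):
  init: slow=0, fast=0
  step 1: slow=1, fast=2
  step 2: slow=2, fast=4
  step 3: slow=3, fast=4
  step 4: slow=4, fast=4
  slow == fast at node 4: cycle detected

Cycle: yes


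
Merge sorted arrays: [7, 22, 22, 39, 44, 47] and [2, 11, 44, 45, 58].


Take 2 from B
Take 7 from A
Take 11 from B
Take 22 from A
Take 22 from A
Take 39 from A
Take 44 from A
Take 44 from B
Take 45 from B
Take 47 from A

Merged: [2, 7, 11, 22, 22, 39, 44, 44, 45, 47, 58]


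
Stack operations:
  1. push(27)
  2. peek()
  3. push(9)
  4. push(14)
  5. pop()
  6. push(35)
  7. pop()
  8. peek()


push(27) -> [27]
peek()->27
push(9) -> [27, 9]
push(14) -> [27, 9, 14]
pop()->14, [27, 9]
push(35) -> [27, 9, 35]
pop()->35, [27, 9]
peek()->9

Final stack: [27, 9]


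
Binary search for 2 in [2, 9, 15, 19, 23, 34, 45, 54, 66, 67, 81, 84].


Step 1: lo=0, hi=11, mid=5, val=34
Step 2: lo=0, hi=4, mid=2, val=15
Step 3: lo=0, hi=1, mid=0, val=2

Found at index 0


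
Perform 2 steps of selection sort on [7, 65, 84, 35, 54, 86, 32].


Initial: [7, 65, 84, 35, 54, 86, 32]
Step 1: min=7 at 0
  Swap: [7, 65, 84, 35, 54, 86, 32]
Step 2: min=32 at 6
  Swap: [7, 32, 84, 35, 54, 86, 65]

After 2 steps: [7, 32, 84, 35, 54, 86, 65]


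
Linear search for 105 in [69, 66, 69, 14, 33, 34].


i=0: 69!=105
i=1: 66!=105
i=2: 69!=105
i=3: 14!=105
i=4: 33!=105
i=5: 34!=105

Not found, 6 comps


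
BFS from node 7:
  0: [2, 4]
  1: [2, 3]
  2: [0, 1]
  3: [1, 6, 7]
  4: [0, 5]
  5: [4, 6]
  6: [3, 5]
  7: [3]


Visit 7, enqueue [3]
Visit 3, enqueue [1, 6]
Visit 1, enqueue [2]
Visit 6, enqueue [5]
Visit 2, enqueue [0]
Visit 5, enqueue [4]
Visit 0, enqueue []
Visit 4, enqueue []

BFS order: [7, 3, 1, 6, 2, 5, 0, 4]


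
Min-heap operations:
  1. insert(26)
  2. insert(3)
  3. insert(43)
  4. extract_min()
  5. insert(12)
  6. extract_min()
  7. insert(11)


insert(26) -> [26]
insert(3) -> [3, 26]
insert(43) -> [3, 26, 43]
extract_min()->3, [26, 43]
insert(12) -> [12, 43, 26]
extract_min()->12, [26, 43]
insert(11) -> [11, 43, 26]

Final heap: [11, 43, 26]


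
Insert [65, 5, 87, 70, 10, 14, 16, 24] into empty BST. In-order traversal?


Insert 65: root
Insert 5: L from 65
Insert 87: R from 65
Insert 70: R from 65 -> L from 87
Insert 10: L from 65 -> R from 5
Insert 14: L from 65 -> R from 5 -> R from 10
Insert 16: L from 65 -> R from 5 -> R from 10 -> R from 14
Insert 24: L from 65 -> R from 5 -> R from 10 -> R from 14 -> R from 16

In-order: [5, 10, 14, 16, 24, 65, 70, 87]


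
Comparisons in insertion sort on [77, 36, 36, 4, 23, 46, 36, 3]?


Algorithm: insertion sort
Input: [77, 36, 36, 4, 23, 46, 36, 3]
Sorted: [3, 4, 23, 36, 36, 36, 46, 77]

22


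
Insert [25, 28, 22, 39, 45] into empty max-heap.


Insert 25: [25]
Insert 28: [28, 25]
Insert 22: [28, 25, 22]
Insert 39: [39, 28, 22, 25]
Insert 45: [45, 39, 22, 25, 28]

Final heap: [45, 39, 22, 25, 28]


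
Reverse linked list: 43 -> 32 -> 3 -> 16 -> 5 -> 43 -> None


Step 1: curr=43, set curr.next=prev(None) | reversed so far: 43
Step 2: curr=32, set curr.next=prev(43) | reversed so far: 32 -> 43
Step 3: curr=3, set curr.next=prev(32) | reversed so far: 3 -> 32 -> 43
Step 4: curr=16, set curr.next=prev(3) | reversed so far: 16 -> 3 -> 32 -> 43
Step 5: curr=5, set curr.next=prev(16) | reversed so far: 5 -> 16 -> 3 -> 32 -> 43
Step 6: curr=43, set curr.next=prev(5) | reversed so far: 43 -> 5 -> 16 -> 3 -> 32 -> 43

43 -> 5 -> 16 -> 3 -> 32 -> 43 -> None


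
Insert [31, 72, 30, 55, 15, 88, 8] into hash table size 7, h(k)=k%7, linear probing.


Insert 31: h=3 -> slot 3
Insert 72: h=2 -> slot 2
Insert 30: h=2, 2 probes -> slot 4
Insert 55: h=6 -> slot 6
Insert 15: h=1 -> slot 1
Insert 88: h=4, 1 probes -> slot 5
Insert 8: h=1, 6 probes -> slot 0

Table: [8, 15, 72, 31, 30, 88, 55]


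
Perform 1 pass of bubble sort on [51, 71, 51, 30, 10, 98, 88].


Initial: [51, 71, 51, 30, 10, 98, 88]
Pass 1: [51, 51, 30, 10, 71, 88, 98] (4 swaps)

After 1 pass: [51, 51, 30, 10, 71, 88, 98]


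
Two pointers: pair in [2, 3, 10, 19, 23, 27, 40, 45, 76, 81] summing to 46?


lo=0(2)+hi=9(81)=83
lo=0(2)+hi=8(76)=78
lo=0(2)+hi=7(45)=47
lo=0(2)+hi=6(40)=42
lo=1(3)+hi=6(40)=43
lo=2(10)+hi=6(40)=50
lo=2(10)+hi=5(27)=37
lo=3(19)+hi=5(27)=46

Yes: 19+27=46


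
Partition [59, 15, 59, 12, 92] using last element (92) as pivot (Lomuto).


Pivot: 92
  59 <= 92: advance i (no swap)
  15 <= 92: advance i (no swap)
  59 <= 92: advance i (no swap)
  12 <= 92: advance i (no swap)
Place pivot at 4: [59, 15, 59, 12, 92]

Partitioned: [59, 15, 59, 12, 92]


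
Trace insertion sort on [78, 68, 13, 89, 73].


Initial: [78, 68, 13, 89, 73]
Insert 68: [68, 78, 13, 89, 73]
Insert 13: [13, 68, 78, 89, 73]
Insert 89: [13, 68, 78, 89, 73]
Insert 73: [13, 68, 73, 78, 89]

Sorted: [13, 68, 73, 78, 89]


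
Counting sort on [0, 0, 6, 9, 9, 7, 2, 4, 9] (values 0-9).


Input: [0, 0, 6, 9, 9, 7, 2, 4, 9]
Counts: [2, 0, 1, 0, 1, 0, 1, 1, 0, 3]

Sorted: [0, 0, 2, 4, 6, 7, 9, 9, 9]


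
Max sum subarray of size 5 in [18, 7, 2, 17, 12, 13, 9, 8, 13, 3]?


[0:5]: 56
[1:6]: 51
[2:7]: 53
[3:8]: 59
[4:9]: 55
[5:10]: 46

Max: 59 at [3:8]


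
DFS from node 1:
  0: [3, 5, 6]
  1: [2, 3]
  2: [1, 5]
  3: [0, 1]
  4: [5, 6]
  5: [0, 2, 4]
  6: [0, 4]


Visit 1, push [3, 2]
Visit 2, push [5]
Visit 5, push [4, 0]
Visit 0, push [6, 3]
Visit 3, push []
Visit 6, push [4]
Visit 4, push []

DFS order: [1, 2, 5, 0, 3, 6, 4]


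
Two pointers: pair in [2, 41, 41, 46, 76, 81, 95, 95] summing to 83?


lo=0(2)+hi=7(95)=97
lo=0(2)+hi=6(95)=97
lo=0(2)+hi=5(81)=83

Yes: 2+81=83


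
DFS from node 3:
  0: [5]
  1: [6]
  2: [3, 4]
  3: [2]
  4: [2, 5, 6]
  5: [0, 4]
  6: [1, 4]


Visit 3, push [2]
Visit 2, push [4]
Visit 4, push [6, 5]
Visit 5, push [0]
Visit 0, push []
Visit 6, push [1]
Visit 1, push []

DFS order: [3, 2, 4, 5, 0, 6, 1]


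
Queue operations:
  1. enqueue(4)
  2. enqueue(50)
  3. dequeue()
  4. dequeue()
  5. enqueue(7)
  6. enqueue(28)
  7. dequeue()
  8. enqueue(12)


enqueue(4) -> [4]
enqueue(50) -> [4, 50]
dequeue()->4, [50]
dequeue()->50, []
enqueue(7) -> [7]
enqueue(28) -> [7, 28]
dequeue()->7, [28]
enqueue(12) -> [28, 12]

Final queue: [28, 12]


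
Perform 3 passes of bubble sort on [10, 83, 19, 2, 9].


Initial: [10, 83, 19, 2, 9]
Pass 1: [10, 19, 2, 9, 83] (3 swaps)
Pass 2: [10, 2, 9, 19, 83] (2 swaps)
Pass 3: [2, 9, 10, 19, 83] (2 swaps)

After 3 passes: [2, 9, 10, 19, 83]


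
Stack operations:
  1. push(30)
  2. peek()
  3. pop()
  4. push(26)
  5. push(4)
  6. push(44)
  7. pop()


push(30) -> [30]
peek()->30
pop()->30, []
push(26) -> [26]
push(4) -> [26, 4]
push(44) -> [26, 4, 44]
pop()->44, [26, 4]

Final stack: [26, 4]


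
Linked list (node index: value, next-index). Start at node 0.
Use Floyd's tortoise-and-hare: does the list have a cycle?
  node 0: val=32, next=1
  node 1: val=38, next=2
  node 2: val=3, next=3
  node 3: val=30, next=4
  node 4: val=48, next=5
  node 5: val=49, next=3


Floyd's tortoise (slow, +1) and hare (fast, +2):
  init: slow=0, fast=0
  step 1: slow=1, fast=2
  step 2: slow=2, fast=4
  step 3: slow=3, fast=3
  slow == fast at node 3: cycle detected

Cycle: yes


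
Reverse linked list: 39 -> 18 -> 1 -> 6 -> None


Step 1: curr=39, set curr.next=prev(None) | reversed so far: 39
Step 2: curr=18, set curr.next=prev(39) | reversed so far: 18 -> 39
Step 3: curr=1, set curr.next=prev(18) | reversed so far: 1 -> 18 -> 39
Step 4: curr=6, set curr.next=prev(1) | reversed so far: 6 -> 1 -> 18 -> 39

6 -> 1 -> 18 -> 39 -> None


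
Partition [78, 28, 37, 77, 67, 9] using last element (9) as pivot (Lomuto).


Pivot: 9
Place pivot at 0: [9, 28, 37, 77, 67, 78]

Partitioned: [9, 28, 37, 77, 67, 78]


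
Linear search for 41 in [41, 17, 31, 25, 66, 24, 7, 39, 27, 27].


i=0: 41==41 found!

Found at 0, 1 comps


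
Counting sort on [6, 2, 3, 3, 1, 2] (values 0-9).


Input: [6, 2, 3, 3, 1, 2]
Counts: [0, 1, 2, 2, 0, 0, 1, 0, 0, 0]

Sorted: [1, 2, 2, 3, 3, 6]


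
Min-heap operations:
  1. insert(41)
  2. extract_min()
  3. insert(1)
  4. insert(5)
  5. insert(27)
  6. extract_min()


insert(41) -> [41]
extract_min()->41, []
insert(1) -> [1]
insert(5) -> [1, 5]
insert(27) -> [1, 5, 27]
extract_min()->1, [5, 27]

Final heap: [5, 27]


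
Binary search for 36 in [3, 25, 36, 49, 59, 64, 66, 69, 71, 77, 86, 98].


Step 1: lo=0, hi=11, mid=5, val=64
Step 2: lo=0, hi=4, mid=2, val=36

Found at index 2


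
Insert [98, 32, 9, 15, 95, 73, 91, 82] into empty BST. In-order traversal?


Insert 98: root
Insert 32: L from 98
Insert 9: L from 98 -> L from 32
Insert 15: L from 98 -> L from 32 -> R from 9
Insert 95: L from 98 -> R from 32
Insert 73: L from 98 -> R from 32 -> L from 95
Insert 91: L from 98 -> R from 32 -> L from 95 -> R from 73
Insert 82: L from 98 -> R from 32 -> L from 95 -> R from 73 -> L from 91

In-order: [9, 15, 32, 73, 82, 91, 95, 98]


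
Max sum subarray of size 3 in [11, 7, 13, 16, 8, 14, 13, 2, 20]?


[0:3]: 31
[1:4]: 36
[2:5]: 37
[3:6]: 38
[4:7]: 35
[5:8]: 29
[6:9]: 35

Max: 38 at [3:6]


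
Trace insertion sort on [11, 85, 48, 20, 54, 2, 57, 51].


Initial: [11, 85, 48, 20, 54, 2, 57, 51]
Insert 85: [11, 85, 48, 20, 54, 2, 57, 51]
Insert 48: [11, 48, 85, 20, 54, 2, 57, 51]
Insert 20: [11, 20, 48, 85, 54, 2, 57, 51]
Insert 54: [11, 20, 48, 54, 85, 2, 57, 51]
Insert 2: [2, 11, 20, 48, 54, 85, 57, 51]
Insert 57: [2, 11, 20, 48, 54, 57, 85, 51]
Insert 51: [2, 11, 20, 48, 51, 54, 57, 85]

Sorted: [2, 11, 20, 48, 51, 54, 57, 85]


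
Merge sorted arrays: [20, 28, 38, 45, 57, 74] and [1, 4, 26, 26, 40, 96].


Take 1 from B
Take 4 from B
Take 20 from A
Take 26 from B
Take 26 from B
Take 28 from A
Take 38 from A
Take 40 from B
Take 45 from A
Take 57 from A
Take 74 from A

Merged: [1, 4, 20, 26, 26, 28, 38, 40, 45, 57, 74, 96]


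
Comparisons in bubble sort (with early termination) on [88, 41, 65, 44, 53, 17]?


Algorithm: bubble sort (with early termination)
Input: [88, 41, 65, 44, 53, 17]
Sorted: [17, 41, 44, 53, 65, 88]

15


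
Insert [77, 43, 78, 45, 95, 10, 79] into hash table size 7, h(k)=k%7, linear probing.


Insert 77: h=0 -> slot 0
Insert 43: h=1 -> slot 1
Insert 78: h=1, 1 probes -> slot 2
Insert 45: h=3 -> slot 3
Insert 95: h=4 -> slot 4
Insert 10: h=3, 2 probes -> slot 5
Insert 79: h=2, 4 probes -> slot 6

Table: [77, 43, 78, 45, 95, 10, 79]


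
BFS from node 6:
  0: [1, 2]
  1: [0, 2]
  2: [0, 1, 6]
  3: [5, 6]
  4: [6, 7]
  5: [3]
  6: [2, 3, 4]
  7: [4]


Visit 6, enqueue [2, 3, 4]
Visit 2, enqueue [0, 1]
Visit 3, enqueue [5]
Visit 4, enqueue [7]
Visit 0, enqueue []
Visit 1, enqueue []
Visit 5, enqueue []
Visit 7, enqueue []

BFS order: [6, 2, 3, 4, 0, 1, 5, 7]


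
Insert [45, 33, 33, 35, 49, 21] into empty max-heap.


Insert 45: [45]
Insert 33: [45, 33]
Insert 33: [45, 33, 33]
Insert 35: [45, 35, 33, 33]
Insert 49: [49, 45, 33, 33, 35]
Insert 21: [49, 45, 33, 33, 35, 21]

Final heap: [49, 45, 33, 33, 35, 21]


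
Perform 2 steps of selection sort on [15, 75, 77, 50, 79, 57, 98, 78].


Initial: [15, 75, 77, 50, 79, 57, 98, 78]
Step 1: min=15 at 0
  Swap: [15, 75, 77, 50, 79, 57, 98, 78]
Step 2: min=50 at 3
  Swap: [15, 50, 77, 75, 79, 57, 98, 78]

After 2 steps: [15, 50, 77, 75, 79, 57, 98, 78]


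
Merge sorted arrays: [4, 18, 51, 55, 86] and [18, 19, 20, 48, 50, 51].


Take 4 from A
Take 18 from A
Take 18 from B
Take 19 from B
Take 20 from B
Take 48 from B
Take 50 from B
Take 51 from A
Take 51 from B

Merged: [4, 18, 18, 19, 20, 48, 50, 51, 51, 55, 86]


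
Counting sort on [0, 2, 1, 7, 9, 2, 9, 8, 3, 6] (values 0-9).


Input: [0, 2, 1, 7, 9, 2, 9, 8, 3, 6]
Counts: [1, 1, 2, 1, 0, 0, 1, 1, 1, 2]

Sorted: [0, 1, 2, 2, 3, 6, 7, 8, 9, 9]


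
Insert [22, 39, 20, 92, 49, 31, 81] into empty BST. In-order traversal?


Insert 22: root
Insert 39: R from 22
Insert 20: L from 22
Insert 92: R from 22 -> R from 39
Insert 49: R from 22 -> R from 39 -> L from 92
Insert 31: R from 22 -> L from 39
Insert 81: R from 22 -> R from 39 -> L from 92 -> R from 49

In-order: [20, 22, 31, 39, 49, 81, 92]


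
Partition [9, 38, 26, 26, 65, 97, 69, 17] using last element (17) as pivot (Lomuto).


Pivot: 17
  9 <= 17: advance i (no swap)
Place pivot at 1: [9, 17, 26, 26, 65, 97, 69, 38]

Partitioned: [9, 17, 26, 26, 65, 97, 69, 38]


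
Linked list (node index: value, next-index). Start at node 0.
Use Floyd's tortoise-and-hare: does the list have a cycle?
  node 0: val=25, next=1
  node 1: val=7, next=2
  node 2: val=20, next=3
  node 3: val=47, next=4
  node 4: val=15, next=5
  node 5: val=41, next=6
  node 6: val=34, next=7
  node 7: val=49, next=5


Floyd's tortoise (slow, +1) and hare (fast, +2):
  init: slow=0, fast=0
  step 1: slow=1, fast=2
  step 2: slow=2, fast=4
  step 3: slow=3, fast=6
  step 4: slow=4, fast=5
  step 5: slow=5, fast=7
  step 6: slow=6, fast=6
  slow == fast at node 6: cycle detected

Cycle: yes


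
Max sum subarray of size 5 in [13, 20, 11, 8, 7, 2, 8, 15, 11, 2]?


[0:5]: 59
[1:6]: 48
[2:7]: 36
[3:8]: 40
[4:9]: 43
[5:10]: 38

Max: 59 at [0:5]


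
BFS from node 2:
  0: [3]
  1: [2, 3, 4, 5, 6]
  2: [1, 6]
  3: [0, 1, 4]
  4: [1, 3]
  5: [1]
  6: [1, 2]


Visit 2, enqueue [1, 6]
Visit 1, enqueue [3, 4, 5]
Visit 6, enqueue []
Visit 3, enqueue [0]
Visit 4, enqueue []
Visit 5, enqueue []
Visit 0, enqueue []

BFS order: [2, 1, 6, 3, 4, 5, 0]


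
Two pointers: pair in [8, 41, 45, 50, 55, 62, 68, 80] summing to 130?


lo=0(8)+hi=7(80)=88
lo=1(41)+hi=7(80)=121
lo=2(45)+hi=7(80)=125
lo=3(50)+hi=7(80)=130

Yes: 50+80=130


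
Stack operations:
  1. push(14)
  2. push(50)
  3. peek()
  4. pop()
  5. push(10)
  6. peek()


push(14) -> [14]
push(50) -> [14, 50]
peek()->50
pop()->50, [14]
push(10) -> [14, 10]
peek()->10

Final stack: [14, 10]


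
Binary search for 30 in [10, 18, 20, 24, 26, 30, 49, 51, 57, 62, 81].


Step 1: lo=0, hi=10, mid=5, val=30

Found at index 5


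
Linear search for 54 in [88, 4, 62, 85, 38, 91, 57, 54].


i=0: 88!=54
i=1: 4!=54
i=2: 62!=54
i=3: 85!=54
i=4: 38!=54
i=5: 91!=54
i=6: 57!=54
i=7: 54==54 found!

Found at 7, 8 comps


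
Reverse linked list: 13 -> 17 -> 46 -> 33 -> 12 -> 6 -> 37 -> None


Step 1: curr=13, set curr.next=prev(None) | reversed so far: 13
Step 2: curr=17, set curr.next=prev(13) | reversed so far: 17 -> 13
Step 3: curr=46, set curr.next=prev(17) | reversed so far: 46 -> 17 -> 13
Step 4: curr=33, set curr.next=prev(46) | reversed so far: 33 -> 46 -> 17 -> 13
Step 5: curr=12, set curr.next=prev(33) | reversed so far: 12 -> 33 -> 46 -> 17 -> 13
Step 6: curr=6, set curr.next=prev(12) | reversed so far: 6 -> 12 -> 33 -> 46 -> 17 -> 13
Step 7: curr=37, set curr.next=prev(6) | reversed so far: 37 -> 6 -> 12 -> 33 -> 46 -> 17 -> 13

37 -> 6 -> 12 -> 33 -> 46 -> 17 -> 13 -> None


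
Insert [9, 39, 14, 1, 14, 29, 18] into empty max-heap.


Insert 9: [9]
Insert 39: [39, 9]
Insert 14: [39, 9, 14]
Insert 1: [39, 9, 14, 1]
Insert 14: [39, 14, 14, 1, 9]
Insert 29: [39, 14, 29, 1, 9, 14]
Insert 18: [39, 14, 29, 1, 9, 14, 18]

Final heap: [39, 14, 29, 1, 9, 14, 18]


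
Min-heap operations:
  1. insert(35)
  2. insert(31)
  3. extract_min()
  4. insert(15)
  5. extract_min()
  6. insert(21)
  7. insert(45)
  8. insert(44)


insert(35) -> [35]
insert(31) -> [31, 35]
extract_min()->31, [35]
insert(15) -> [15, 35]
extract_min()->15, [35]
insert(21) -> [21, 35]
insert(45) -> [21, 35, 45]
insert(44) -> [21, 35, 45, 44]

Final heap: [21, 35, 45, 44]


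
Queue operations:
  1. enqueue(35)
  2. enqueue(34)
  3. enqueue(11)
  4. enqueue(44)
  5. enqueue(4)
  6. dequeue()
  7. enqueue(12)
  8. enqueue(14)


enqueue(35) -> [35]
enqueue(34) -> [35, 34]
enqueue(11) -> [35, 34, 11]
enqueue(44) -> [35, 34, 11, 44]
enqueue(4) -> [35, 34, 11, 44, 4]
dequeue()->35, [34, 11, 44, 4]
enqueue(12) -> [34, 11, 44, 4, 12]
enqueue(14) -> [34, 11, 44, 4, 12, 14]

Final queue: [34, 11, 44, 4, 12, 14]


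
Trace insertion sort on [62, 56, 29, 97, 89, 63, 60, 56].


Initial: [62, 56, 29, 97, 89, 63, 60, 56]
Insert 56: [56, 62, 29, 97, 89, 63, 60, 56]
Insert 29: [29, 56, 62, 97, 89, 63, 60, 56]
Insert 97: [29, 56, 62, 97, 89, 63, 60, 56]
Insert 89: [29, 56, 62, 89, 97, 63, 60, 56]
Insert 63: [29, 56, 62, 63, 89, 97, 60, 56]
Insert 60: [29, 56, 60, 62, 63, 89, 97, 56]
Insert 56: [29, 56, 56, 60, 62, 63, 89, 97]

Sorted: [29, 56, 56, 60, 62, 63, 89, 97]


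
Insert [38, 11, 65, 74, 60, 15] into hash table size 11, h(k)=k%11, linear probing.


Insert 38: h=5 -> slot 5
Insert 11: h=0 -> slot 0
Insert 65: h=10 -> slot 10
Insert 74: h=8 -> slot 8
Insert 60: h=5, 1 probes -> slot 6
Insert 15: h=4 -> slot 4

Table: [11, None, None, None, 15, 38, 60, None, 74, None, 65]


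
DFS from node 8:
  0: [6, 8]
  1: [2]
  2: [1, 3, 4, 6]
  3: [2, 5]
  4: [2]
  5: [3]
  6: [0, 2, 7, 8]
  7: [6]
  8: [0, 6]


Visit 8, push [6, 0]
Visit 0, push [6]
Visit 6, push [7, 2]
Visit 2, push [4, 3, 1]
Visit 1, push []
Visit 3, push [5]
Visit 5, push []
Visit 4, push []
Visit 7, push []

DFS order: [8, 0, 6, 2, 1, 3, 5, 4, 7]


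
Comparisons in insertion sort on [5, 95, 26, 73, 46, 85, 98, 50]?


Algorithm: insertion sort
Input: [5, 95, 26, 73, 46, 85, 98, 50]
Sorted: [5, 26, 46, 50, 73, 85, 95, 98]

16


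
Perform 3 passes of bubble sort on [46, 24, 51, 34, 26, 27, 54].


Initial: [46, 24, 51, 34, 26, 27, 54]
Pass 1: [24, 46, 34, 26, 27, 51, 54] (4 swaps)
Pass 2: [24, 34, 26, 27, 46, 51, 54] (3 swaps)
Pass 3: [24, 26, 27, 34, 46, 51, 54] (2 swaps)

After 3 passes: [24, 26, 27, 34, 46, 51, 54]


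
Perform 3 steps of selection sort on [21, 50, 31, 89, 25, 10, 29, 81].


Initial: [21, 50, 31, 89, 25, 10, 29, 81]
Step 1: min=10 at 5
  Swap: [10, 50, 31, 89, 25, 21, 29, 81]
Step 2: min=21 at 5
  Swap: [10, 21, 31, 89, 25, 50, 29, 81]
Step 3: min=25 at 4
  Swap: [10, 21, 25, 89, 31, 50, 29, 81]

After 3 steps: [10, 21, 25, 89, 31, 50, 29, 81]


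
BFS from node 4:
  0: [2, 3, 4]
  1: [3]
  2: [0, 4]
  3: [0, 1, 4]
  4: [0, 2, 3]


Visit 4, enqueue [0, 2, 3]
Visit 0, enqueue []
Visit 2, enqueue []
Visit 3, enqueue [1]
Visit 1, enqueue []

BFS order: [4, 0, 2, 3, 1]


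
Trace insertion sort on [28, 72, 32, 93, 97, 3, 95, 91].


Initial: [28, 72, 32, 93, 97, 3, 95, 91]
Insert 72: [28, 72, 32, 93, 97, 3, 95, 91]
Insert 32: [28, 32, 72, 93, 97, 3, 95, 91]
Insert 93: [28, 32, 72, 93, 97, 3, 95, 91]
Insert 97: [28, 32, 72, 93, 97, 3, 95, 91]
Insert 3: [3, 28, 32, 72, 93, 97, 95, 91]
Insert 95: [3, 28, 32, 72, 93, 95, 97, 91]
Insert 91: [3, 28, 32, 72, 91, 93, 95, 97]

Sorted: [3, 28, 32, 72, 91, 93, 95, 97]


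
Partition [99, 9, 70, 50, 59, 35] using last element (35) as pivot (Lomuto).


Pivot: 35
  9 <= 35: swap -> [9, 99, 70, 50, 59, 35]
Place pivot at 1: [9, 35, 70, 50, 59, 99]

Partitioned: [9, 35, 70, 50, 59, 99]


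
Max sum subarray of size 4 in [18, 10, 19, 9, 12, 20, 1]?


[0:4]: 56
[1:5]: 50
[2:6]: 60
[3:7]: 42

Max: 60 at [2:6]


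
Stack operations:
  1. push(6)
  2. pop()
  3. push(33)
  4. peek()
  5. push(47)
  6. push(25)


push(6) -> [6]
pop()->6, []
push(33) -> [33]
peek()->33
push(47) -> [33, 47]
push(25) -> [33, 47, 25]

Final stack: [33, 47, 25]


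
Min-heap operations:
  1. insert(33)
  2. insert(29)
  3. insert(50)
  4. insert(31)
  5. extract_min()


insert(33) -> [33]
insert(29) -> [29, 33]
insert(50) -> [29, 33, 50]
insert(31) -> [29, 31, 50, 33]
extract_min()->29, [31, 33, 50]

Final heap: [31, 33, 50]


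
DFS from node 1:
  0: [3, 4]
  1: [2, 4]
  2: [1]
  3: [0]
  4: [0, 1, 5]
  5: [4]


Visit 1, push [4, 2]
Visit 2, push []
Visit 4, push [5, 0]
Visit 0, push [3]
Visit 3, push []
Visit 5, push []

DFS order: [1, 2, 4, 0, 3, 5]


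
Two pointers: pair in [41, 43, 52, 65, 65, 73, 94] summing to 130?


lo=0(41)+hi=6(94)=135
lo=0(41)+hi=5(73)=114
lo=1(43)+hi=5(73)=116
lo=2(52)+hi=5(73)=125
lo=3(65)+hi=5(73)=138
lo=3(65)+hi=4(65)=130

Yes: 65+65=130


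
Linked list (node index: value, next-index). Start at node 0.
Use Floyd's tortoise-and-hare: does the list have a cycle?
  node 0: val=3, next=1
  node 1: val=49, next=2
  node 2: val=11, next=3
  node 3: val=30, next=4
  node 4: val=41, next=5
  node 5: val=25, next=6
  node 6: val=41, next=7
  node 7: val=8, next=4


Floyd's tortoise (slow, +1) and hare (fast, +2):
  init: slow=0, fast=0
  step 1: slow=1, fast=2
  step 2: slow=2, fast=4
  step 3: slow=3, fast=6
  step 4: slow=4, fast=4
  slow == fast at node 4: cycle detected

Cycle: yes


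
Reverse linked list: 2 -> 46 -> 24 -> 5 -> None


Step 1: curr=2, set curr.next=prev(None) | reversed so far: 2
Step 2: curr=46, set curr.next=prev(2) | reversed so far: 46 -> 2
Step 3: curr=24, set curr.next=prev(46) | reversed so far: 24 -> 46 -> 2
Step 4: curr=5, set curr.next=prev(24) | reversed so far: 5 -> 24 -> 46 -> 2

5 -> 24 -> 46 -> 2 -> None


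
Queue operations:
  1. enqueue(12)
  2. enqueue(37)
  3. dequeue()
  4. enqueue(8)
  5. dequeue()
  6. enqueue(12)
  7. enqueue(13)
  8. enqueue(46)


enqueue(12) -> [12]
enqueue(37) -> [12, 37]
dequeue()->12, [37]
enqueue(8) -> [37, 8]
dequeue()->37, [8]
enqueue(12) -> [8, 12]
enqueue(13) -> [8, 12, 13]
enqueue(46) -> [8, 12, 13, 46]

Final queue: [8, 12, 13, 46]


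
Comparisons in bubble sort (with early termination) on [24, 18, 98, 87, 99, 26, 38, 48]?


Algorithm: bubble sort (with early termination)
Input: [24, 18, 98, 87, 99, 26, 38, 48]
Sorted: [18, 24, 26, 38, 48, 87, 98, 99]

22


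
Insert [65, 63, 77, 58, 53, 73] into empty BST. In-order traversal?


Insert 65: root
Insert 63: L from 65
Insert 77: R from 65
Insert 58: L from 65 -> L from 63
Insert 53: L from 65 -> L from 63 -> L from 58
Insert 73: R from 65 -> L from 77

In-order: [53, 58, 63, 65, 73, 77]


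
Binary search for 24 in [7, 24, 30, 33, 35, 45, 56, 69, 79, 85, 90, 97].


Step 1: lo=0, hi=11, mid=5, val=45
Step 2: lo=0, hi=4, mid=2, val=30
Step 3: lo=0, hi=1, mid=0, val=7
Step 4: lo=1, hi=1, mid=1, val=24

Found at index 1


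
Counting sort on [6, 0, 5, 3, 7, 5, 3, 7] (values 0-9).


Input: [6, 0, 5, 3, 7, 5, 3, 7]
Counts: [1, 0, 0, 2, 0, 2, 1, 2, 0, 0]

Sorted: [0, 3, 3, 5, 5, 6, 7, 7]


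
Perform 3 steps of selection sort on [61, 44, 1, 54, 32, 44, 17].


Initial: [61, 44, 1, 54, 32, 44, 17]
Step 1: min=1 at 2
  Swap: [1, 44, 61, 54, 32, 44, 17]
Step 2: min=17 at 6
  Swap: [1, 17, 61, 54, 32, 44, 44]
Step 3: min=32 at 4
  Swap: [1, 17, 32, 54, 61, 44, 44]

After 3 steps: [1, 17, 32, 54, 61, 44, 44]


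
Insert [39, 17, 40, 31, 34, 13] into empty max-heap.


Insert 39: [39]
Insert 17: [39, 17]
Insert 40: [40, 17, 39]
Insert 31: [40, 31, 39, 17]
Insert 34: [40, 34, 39, 17, 31]
Insert 13: [40, 34, 39, 17, 31, 13]

Final heap: [40, 34, 39, 17, 31, 13]


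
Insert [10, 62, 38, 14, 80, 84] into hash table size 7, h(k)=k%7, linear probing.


Insert 10: h=3 -> slot 3
Insert 62: h=6 -> slot 6
Insert 38: h=3, 1 probes -> slot 4
Insert 14: h=0 -> slot 0
Insert 80: h=3, 2 probes -> slot 5
Insert 84: h=0, 1 probes -> slot 1

Table: [14, 84, None, 10, 38, 80, 62]


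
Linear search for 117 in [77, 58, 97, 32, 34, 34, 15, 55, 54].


i=0: 77!=117
i=1: 58!=117
i=2: 97!=117
i=3: 32!=117
i=4: 34!=117
i=5: 34!=117
i=6: 15!=117
i=7: 55!=117
i=8: 54!=117

Not found, 9 comps


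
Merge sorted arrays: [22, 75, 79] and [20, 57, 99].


Take 20 from B
Take 22 from A
Take 57 from B
Take 75 from A
Take 79 from A

Merged: [20, 22, 57, 75, 79, 99]


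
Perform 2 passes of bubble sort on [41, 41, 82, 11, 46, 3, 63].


Initial: [41, 41, 82, 11, 46, 3, 63]
Pass 1: [41, 41, 11, 46, 3, 63, 82] (4 swaps)
Pass 2: [41, 11, 41, 3, 46, 63, 82] (2 swaps)

After 2 passes: [41, 11, 41, 3, 46, 63, 82]


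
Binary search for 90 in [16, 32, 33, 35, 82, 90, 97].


Step 1: lo=0, hi=6, mid=3, val=35
Step 2: lo=4, hi=6, mid=5, val=90

Found at index 5


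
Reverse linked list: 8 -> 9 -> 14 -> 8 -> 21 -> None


Step 1: curr=8, set curr.next=prev(None) | reversed so far: 8
Step 2: curr=9, set curr.next=prev(8) | reversed so far: 9 -> 8
Step 3: curr=14, set curr.next=prev(9) | reversed so far: 14 -> 9 -> 8
Step 4: curr=8, set curr.next=prev(14) | reversed so far: 8 -> 14 -> 9 -> 8
Step 5: curr=21, set curr.next=prev(8) | reversed so far: 21 -> 8 -> 14 -> 9 -> 8

21 -> 8 -> 14 -> 9 -> 8 -> None


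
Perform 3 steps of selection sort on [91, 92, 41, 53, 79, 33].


Initial: [91, 92, 41, 53, 79, 33]
Step 1: min=33 at 5
  Swap: [33, 92, 41, 53, 79, 91]
Step 2: min=41 at 2
  Swap: [33, 41, 92, 53, 79, 91]
Step 3: min=53 at 3
  Swap: [33, 41, 53, 92, 79, 91]

After 3 steps: [33, 41, 53, 92, 79, 91]


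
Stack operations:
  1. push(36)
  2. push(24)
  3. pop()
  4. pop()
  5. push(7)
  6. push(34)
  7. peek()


push(36) -> [36]
push(24) -> [36, 24]
pop()->24, [36]
pop()->36, []
push(7) -> [7]
push(34) -> [7, 34]
peek()->34

Final stack: [7, 34]


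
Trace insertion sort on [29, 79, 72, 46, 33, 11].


Initial: [29, 79, 72, 46, 33, 11]
Insert 79: [29, 79, 72, 46, 33, 11]
Insert 72: [29, 72, 79, 46, 33, 11]
Insert 46: [29, 46, 72, 79, 33, 11]
Insert 33: [29, 33, 46, 72, 79, 11]
Insert 11: [11, 29, 33, 46, 72, 79]

Sorted: [11, 29, 33, 46, 72, 79]


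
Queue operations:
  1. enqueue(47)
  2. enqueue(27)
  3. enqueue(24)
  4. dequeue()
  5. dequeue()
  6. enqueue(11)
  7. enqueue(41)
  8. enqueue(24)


enqueue(47) -> [47]
enqueue(27) -> [47, 27]
enqueue(24) -> [47, 27, 24]
dequeue()->47, [27, 24]
dequeue()->27, [24]
enqueue(11) -> [24, 11]
enqueue(41) -> [24, 11, 41]
enqueue(24) -> [24, 11, 41, 24]

Final queue: [24, 11, 41, 24]


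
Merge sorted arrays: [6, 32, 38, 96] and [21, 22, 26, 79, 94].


Take 6 from A
Take 21 from B
Take 22 from B
Take 26 from B
Take 32 from A
Take 38 from A
Take 79 from B
Take 94 from B

Merged: [6, 21, 22, 26, 32, 38, 79, 94, 96]


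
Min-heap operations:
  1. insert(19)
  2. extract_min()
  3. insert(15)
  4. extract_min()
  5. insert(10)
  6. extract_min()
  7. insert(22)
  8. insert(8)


insert(19) -> [19]
extract_min()->19, []
insert(15) -> [15]
extract_min()->15, []
insert(10) -> [10]
extract_min()->10, []
insert(22) -> [22]
insert(8) -> [8, 22]

Final heap: [8, 22]


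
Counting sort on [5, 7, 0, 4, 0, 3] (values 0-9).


Input: [5, 7, 0, 4, 0, 3]
Counts: [2, 0, 0, 1, 1, 1, 0, 1, 0, 0]

Sorted: [0, 0, 3, 4, 5, 7]


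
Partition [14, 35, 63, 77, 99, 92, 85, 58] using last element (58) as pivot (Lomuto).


Pivot: 58
  14 <= 58: advance i (no swap)
  35 <= 58: advance i (no swap)
Place pivot at 2: [14, 35, 58, 77, 99, 92, 85, 63]

Partitioned: [14, 35, 58, 77, 99, 92, 85, 63]


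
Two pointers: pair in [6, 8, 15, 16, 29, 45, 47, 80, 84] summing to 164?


lo=0(6)+hi=8(84)=90
lo=1(8)+hi=8(84)=92
lo=2(15)+hi=8(84)=99
lo=3(16)+hi=8(84)=100
lo=4(29)+hi=8(84)=113
lo=5(45)+hi=8(84)=129
lo=6(47)+hi=8(84)=131
lo=7(80)+hi=8(84)=164

Yes: 80+84=164


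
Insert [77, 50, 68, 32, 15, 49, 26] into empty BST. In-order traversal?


Insert 77: root
Insert 50: L from 77
Insert 68: L from 77 -> R from 50
Insert 32: L from 77 -> L from 50
Insert 15: L from 77 -> L from 50 -> L from 32
Insert 49: L from 77 -> L from 50 -> R from 32
Insert 26: L from 77 -> L from 50 -> L from 32 -> R from 15

In-order: [15, 26, 32, 49, 50, 68, 77]


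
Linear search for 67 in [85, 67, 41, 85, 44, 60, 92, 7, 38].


i=0: 85!=67
i=1: 67==67 found!

Found at 1, 2 comps


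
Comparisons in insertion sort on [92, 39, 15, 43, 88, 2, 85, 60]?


Algorithm: insertion sort
Input: [92, 39, 15, 43, 88, 2, 85, 60]
Sorted: [2, 15, 39, 43, 60, 85, 88, 92]

19


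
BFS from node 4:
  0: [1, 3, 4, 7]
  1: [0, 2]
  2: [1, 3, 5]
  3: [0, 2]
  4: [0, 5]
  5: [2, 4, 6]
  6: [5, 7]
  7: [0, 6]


Visit 4, enqueue [0, 5]
Visit 0, enqueue [1, 3, 7]
Visit 5, enqueue [2, 6]
Visit 1, enqueue []
Visit 3, enqueue []
Visit 7, enqueue []
Visit 2, enqueue []
Visit 6, enqueue []

BFS order: [4, 0, 5, 1, 3, 7, 2, 6]


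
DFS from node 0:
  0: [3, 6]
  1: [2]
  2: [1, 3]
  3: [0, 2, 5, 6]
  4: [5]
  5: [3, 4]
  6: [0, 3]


Visit 0, push [6, 3]
Visit 3, push [6, 5, 2]
Visit 2, push [1]
Visit 1, push []
Visit 5, push [4]
Visit 4, push []
Visit 6, push []

DFS order: [0, 3, 2, 1, 5, 4, 6]


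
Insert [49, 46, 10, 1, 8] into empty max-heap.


Insert 49: [49]
Insert 46: [49, 46]
Insert 10: [49, 46, 10]
Insert 1: [49, 46, 10, 1]
Insert 8: [49, 46, 10, 1, 8]

Final heap: [49, 46, 10, 1, 8]


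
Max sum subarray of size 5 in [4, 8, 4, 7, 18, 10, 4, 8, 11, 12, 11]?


[0:5]: 41
[1:6]: 47
[2:7]: 43
[3:8]: 47
[4:9]: 51
[5:10]: 45
[6:11]: 46

Max: 51 at [4:9]


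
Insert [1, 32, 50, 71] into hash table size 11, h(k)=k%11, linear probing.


Insert 1: h=1 -> slot 1
Insert 32: h=10 -> slot 10
Insert 50: h=6 -> slot 6
Insert 71: h=5 -> slot 5

Table: [None, 1, None, None, None, 71, 50, None, None, None, 32]


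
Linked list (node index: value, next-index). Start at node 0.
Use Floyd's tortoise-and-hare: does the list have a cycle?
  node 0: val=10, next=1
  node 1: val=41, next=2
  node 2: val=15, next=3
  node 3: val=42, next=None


Floyd's tortoise (slow, +1) and hare (fast, +2):
  init: slow=0, fast=0
  step 1: slow=1, fast=2
  step 2: fast 2->3->None, no cycle

Cycle: no


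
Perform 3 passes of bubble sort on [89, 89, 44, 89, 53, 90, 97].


Initial: [89, 89, 44, 89, 53, 90, 97]
Pass 1: [89, 44, 89, 53, 89, 90, 97] (2 swaps)
Pass 2: [44, 89, 53, 89, 89, 90, 97] (2 swaps)
Pass 3: [44, 53, 89, 89, 89, 90, 97] (1 swaps)

After 3 passes: [44, 53, 89, 89, 89, 90, 97]


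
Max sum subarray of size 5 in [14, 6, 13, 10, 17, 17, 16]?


[0:5]: 60
[1:6]: 63
[2:7]: 73

Max: 73 at [2:7]


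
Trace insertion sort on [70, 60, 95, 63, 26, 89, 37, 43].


Initial: [70, 60, 95, 63, 26, 89, 37, 43]
Insert 60: [60, 70, 95, 63, 26, 89, 37, 43]
Insert 95: [60, 70, 95, 63, 26, 89, 37, 43]
Insert 63: [60, 63, 70, 95, 26, 89, 37, 43]
Insert 26: [26, 60, 63, 70, 95, 89, 37, 43]
Insert 89: [26, 60, 63, 70, 89, 95, 37, 43]
Insert 37: [26, 37, 60, 63, 70, 89, 95, 43]
Insert 43: [26, 37, 43, 60, 63, 70, 89, 95]

Sorted: [26, 37, 43, 60, 63, 70, 89, 95]


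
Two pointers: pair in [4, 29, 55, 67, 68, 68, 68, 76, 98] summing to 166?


lo=0(4)+hi=8(98)=102
lo=1(29)+hi=8(98)=127
lo=2(55)+hi=8(98)=153
lo=3(67)+hi=8(98)=165
lo=4(68)+hi=8(98)=166

Yes: 68+98=166


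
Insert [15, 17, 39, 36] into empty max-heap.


Insert 15: [15]
Insert 17: [17, 15]
Insert 39: [39, 15, 17]
Insert 36: [39, 36, 17, 15]

Final heap: [39, 36, 17, 15]


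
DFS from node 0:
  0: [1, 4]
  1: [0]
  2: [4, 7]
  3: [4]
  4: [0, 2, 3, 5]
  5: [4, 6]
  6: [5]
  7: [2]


Visit 0, push [4, 1]
Visit 1, push []
Visit 4, push [5, 3, 2]
Visit 2, push [7]
Visit 7, push []
Visit 3, push []
Visit 5, push [6]
Visit 6, push []

DFS order: [0, 1, 4, 2, 7, 3, 5, 6]


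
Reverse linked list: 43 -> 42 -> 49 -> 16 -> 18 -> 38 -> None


Step 1: curr=43, set curr.next=prev(None) | reversed so far: 43
Step 2: curr=42, set curr.next=prev(43) | reversed so far: 42 -> 43
Step 3: curr=49, set curr.next=prev(42) | reversed so far: 49 -> 42 -> 43
Step 4: curr=16, set curr.next=prev(49) | reversed so far: 16 -> 49 -> 42 -> 43
Step 5: curr=18, set curr.next=prev(16) | reversed so far: 18 -> 16 -> 49 -> 42 -> 43
Step 6: curr=38, set curr.next=prev(18) | reversed so far: 38 -> 18 -> 16 -> 49 -> 42 -> 43

38 -> 18 -> 16 -> 49 -> 42 -> 43 -> None


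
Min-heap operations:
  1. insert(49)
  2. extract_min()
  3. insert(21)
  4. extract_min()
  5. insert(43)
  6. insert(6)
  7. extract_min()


insert(49) -> [49]
extract_min()->49, []
insert(21) -> [21]
extract_min()->21, []
insert(43) -> [43]
insert(6) -> [6, 43]
extract_min()->6, [43]

Final heap: [43]


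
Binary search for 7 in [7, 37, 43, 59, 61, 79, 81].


Step 1: lo=0, hi=6, mid=3, val=59
Step 2: lo=0, hi=2, mid=1, val=37
Step 3: lo=0, hi=0, mid=0, val=7

Found at index 0


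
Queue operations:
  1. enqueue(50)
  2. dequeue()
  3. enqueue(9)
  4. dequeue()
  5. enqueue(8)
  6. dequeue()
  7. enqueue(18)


enqueue(50) -> [50]
dequeue()->50, []
enqueue(9) -> [9]
dequeue()->9, []
enqueue(8) -> [8]
dequeue()->8, []
enqueue(18) -> [18]

Final queue: [18]


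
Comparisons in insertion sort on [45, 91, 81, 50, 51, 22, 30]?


Algorithm: insertion sort
Input: [45, 91, 81, 50, 51, 22, 30]
Sorted: [22, 30, 45, 50, 51, 81, 91]

20


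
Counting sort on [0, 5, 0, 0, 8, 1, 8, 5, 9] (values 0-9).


Input: [0, 5, 0, 0, 8, 1, 8, 5, 9]
Counts: [3, 1, 0, 0, 0, 2, 0, 0, 2, 1]

Sorted: [0, 0, 0, 1, 5, 5, 8, 8, 9]


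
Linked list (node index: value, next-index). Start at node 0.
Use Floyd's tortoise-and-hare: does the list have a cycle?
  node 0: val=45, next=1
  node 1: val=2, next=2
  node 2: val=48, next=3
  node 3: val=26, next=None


Floyd's tortoise (slow, +1) and hare (fast, +2):
  init: slow=0, fast=0
  step 1: slow=1, fast=2
  step 2: fast 2->3->None, no cycle

Cycle: no


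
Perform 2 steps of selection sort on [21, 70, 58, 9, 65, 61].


Initial: [21, 70, 58, 9, 65, 61]
Step 1: min=9 at 3
  Swap: [9, 70, 58, 21, 65, 61]
Step 2: min=21 at 3
  Swap: [9, 21, 58, 70, 65, 61]

After 2 steps: [9, 21, 58, 70, 65, 61]


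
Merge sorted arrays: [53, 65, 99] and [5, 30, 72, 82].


Take 5 from B
Take 30 from B
Take 53 from A
Take 65 from A
Take 72 from B
Take 82 from B

Merged: [5, 30, 53, 65, 72, 82, 99]


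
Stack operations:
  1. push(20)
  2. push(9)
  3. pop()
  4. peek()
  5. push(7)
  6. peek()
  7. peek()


push(20) -> [20]
push(9) -> [20, 9]
pop()->9, [20]
peek()->20
push(7) -> [20, 7]
peek()->7
peek()->7

Final stack: [20, 7]


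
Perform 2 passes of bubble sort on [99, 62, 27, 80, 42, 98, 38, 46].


Initial: [99, 62, 27, 80, 42, 98, 38, 46]
Pass 1: [62, 27, 80, 42, 98, 38, 46, 99] (7 swaps)
Pass 2: [27, 62, 42, 80, 38, 46, 98, 99] (4 swaps)

After 2 passes: [27, 62, 42, 80, 38, 46, 98, 99]


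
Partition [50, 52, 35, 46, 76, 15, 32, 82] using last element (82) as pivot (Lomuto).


Pivot: 82
  50 <= 82: advance i (no swap)
  52 <= 82: advance i (no swap)
  35 <= 82: advance i (no swap)
  46 <= 82: advance i (no swap)
  76 <= 82: advance i (no swap)
  15 <= 82: advance i (no swap)
  32 <= 82: advance i (no swap)
Place pivot at 7: [50, 52, 35, 46, 76, 15, 32, 82]

Partitioned: [50, 52, 35, 46, 76, 15, 32, 82]


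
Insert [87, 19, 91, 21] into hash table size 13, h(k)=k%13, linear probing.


Insert 87: h=9 -> slot 9
Insert 19: h=6 -> slot 6
Insert 91: h=0 -> slot 0
Insert 21: h=8 -> slot 8

Table: [91, None, None, None, None, None, 19, None, 21, 87, None, None, None]


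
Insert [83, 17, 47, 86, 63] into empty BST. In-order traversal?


Insert 83: root
Insert 17: L from 83
Insert 47: L from 83 -> R from 17
Insert 86: R from 83
Insert 63: L from 83 -> R from 17 -> R from 47

In-order: [17, 47, 63, 83, 86]


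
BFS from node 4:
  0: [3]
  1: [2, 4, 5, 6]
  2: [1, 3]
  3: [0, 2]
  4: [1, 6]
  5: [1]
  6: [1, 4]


Visit 4, enqueue [1, 6]
Visit 1, enqueue [2, 5]
Visit 6, enqueue []
Visit 2, enqueue [3]
Visit 5, enqueue []
Visit 3, enqueue [0]
Visit 0, enqueue []

BFS order: [4, 1, 6, 2, 5, 3, 0]


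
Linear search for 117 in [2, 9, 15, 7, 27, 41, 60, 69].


i=0: 2!=117
i=1: 9!=117
i=2: 15!=117
i=3: 7!=117
i=4: 27!=117
i=5: 41!=117
i=6: 60!=117
i=7: 69!=117

Not found, 8 comps


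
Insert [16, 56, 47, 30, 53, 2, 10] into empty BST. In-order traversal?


Insert 16: root
Insert 56: R from 16
Insert 47: R from 16 -> L from 56
Insert 30: R from 16 -> L from 56 -> L from 47
Insert 53: R from 16 -> L from 56 -> R from 47
Insert 2: L from 16
Insert 10: L from 16 -> R from 2

In-order: [2, 10, 16, 30, 47, 53, 56]


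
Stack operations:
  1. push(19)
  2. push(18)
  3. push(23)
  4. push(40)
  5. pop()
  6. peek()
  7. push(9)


push(19) -> [19]
push(18) -> [19, 18]
push(23) -> [19, 18, 23]
push(40) -> [19, 18, 23, 40]
pop()->40, [19, 18, 23]
peek()->23
push(9) -> [19, 18, 23, 9]

Final stack: [19, 18, 23, 9]


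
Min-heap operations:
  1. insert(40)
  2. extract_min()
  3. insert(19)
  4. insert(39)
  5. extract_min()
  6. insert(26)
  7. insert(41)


insert(40) -> [40]
extract_min()->40, []
insert(19) -> [19]
insert(39) -> [19, 39]
extract_min()->19, [39]
insert(26) -> [26, 39]
insert(41) -> [26, 39, 41]

Final heap: [26, 39, 41]


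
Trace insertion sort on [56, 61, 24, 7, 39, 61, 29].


Initial: [56, 61, 24, 7, 39, 61, 29]
Insert 61: [56, 61, 24, 7, 39, 61, 29]
Insert 24: [24, 56, 61, 7, 39, 61, 29]
Insert 7: [7, 24, 56, 61, 39, 61, 29]
Insert 39: [7, 24, 39, 56, 61, 61, 29]
Insert 61: [7, 24, 39, 56, 61, 61, 29]
Insert 29: [7, 24, 29, 39, 56, 61, 61]

Sorted: [7, 24, 29, 39, 56, 61, 61]


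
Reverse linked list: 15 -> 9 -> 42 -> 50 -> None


Step 1: curr=15, set curr.next=prev(None) | reversed so far: 15
Step 2: curr=9, set curr.next=prev(15) | reversed so far: 9 -> 15
Step 3: curr=42, set curr.next=prev(9) | reversed so far: 42 -> 9 -> 15
Step 4: curr=50, set curr.next=prev(42) | reversed so far: 50 -> 42 -> 9 -> 15

50 -> 42 -> 9 -> 15 -> None


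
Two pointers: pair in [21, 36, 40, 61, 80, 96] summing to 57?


lo=0(21)+hi=5(96)=117
lo=0(21)+hi=4(80)=101
lo=0(21)+hi=3(61)=82
lo=0(21)+hi=2(40)=61
lo=0(21)+hi=1(36)=57

Yes: 21+36=57


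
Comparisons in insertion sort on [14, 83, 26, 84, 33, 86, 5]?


Algorithm: insertion sort
Input: [14, 83, 26, 84, 33, 86, 5]
Sorted: [5, 14, 26, 33, 83, 84, 86]

14


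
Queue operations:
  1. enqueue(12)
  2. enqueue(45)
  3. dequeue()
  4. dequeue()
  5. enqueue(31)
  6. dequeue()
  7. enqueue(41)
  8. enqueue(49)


enqueue(12) -> [12]
enqueue(45) -> [12, 45]
dequeue()->12, [45]
dequeue()->45, []
enqueue(31) -> [31]
dequeue()->31, []
enqueue(41) -> [41]
enqueue(49) -> [41, 49]

Final queue: [41, 49]


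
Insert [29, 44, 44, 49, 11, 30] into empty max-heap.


Insert 29: [29]
Insert 44: [44, 29]
Insert 44: [44, 29, 44]
Insert 49: [49, 44, 44, 29]
Insert 11: [49, 44, 44, 29, 11]
Insert 30: [49, 44, 44, 29, 11, 30]

Final heap: [49, 44, 44, 29, 11, 30]


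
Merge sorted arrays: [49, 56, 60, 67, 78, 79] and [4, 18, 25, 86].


Take 4 from B
Take 18 from B
Take 25 from B
Take 49 from A
Take 56 from A
Take 60 from A
Take 67 from A
Take 78 from A
Take 79 from A

Merged: [4, 18, 25, 49, 56, 60, 67, 78, 79, 86]


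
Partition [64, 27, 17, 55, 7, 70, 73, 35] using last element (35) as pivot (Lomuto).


Pivot: 35
  27 <= 35: swap -> [27, 64, 17, 55, 7, 70, 73, 35]
  17 <= 35: swap -> [27, 17, 64, 55, 7, 70, 73, 35]
  7 <= 35: swap -> [27, 17, 7, 55, 64, 70, 73, 35]
Place pivot at 3: [27, 17, 7, 35, 64, 70, 73, 55]

Partitioned: [27, 17, 7, 35, 64, 70, 73, 55]


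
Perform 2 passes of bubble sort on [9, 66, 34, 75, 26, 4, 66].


Initial: [9, 66, 34, 75, 26, 4, 66]
Pass 1: [9, 34, 66, 26, 4, 66, 75] (4 swaps)
Pass 2: [9, 34, 26, 4, 66, 66, 75] (2 swaps)

After 2 passes: [9, 34, 26, 4, 66, 66, 75]


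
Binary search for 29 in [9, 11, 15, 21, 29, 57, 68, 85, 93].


Step 1: lo=0, hi=8, mid=4, val=29

Found at index 4


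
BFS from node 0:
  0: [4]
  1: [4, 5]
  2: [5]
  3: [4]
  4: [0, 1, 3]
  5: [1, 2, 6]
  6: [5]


Visit 0, enqueue [4]
Visit 4, enqueue [1, 3]
Visit 1, enqueue [5]
Visit 3, enqueue []
Visit 5, enqueue [2, 6]
Visit 2, enqueue []
Visit 6, enqueue []

BFS order: [0, 4, 1, 3, 5, 2, 6]


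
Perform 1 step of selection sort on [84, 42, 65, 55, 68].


Initial: [84, 42, 65, 55, 68]
Step 1: min=42 at 1
  Swap: [42, 84, 65, 55, 68]

After 1 step: [42, 84, 65, 55, 68]


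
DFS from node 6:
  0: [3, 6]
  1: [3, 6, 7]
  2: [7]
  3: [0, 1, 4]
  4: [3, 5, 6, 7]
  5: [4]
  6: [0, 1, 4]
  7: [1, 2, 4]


Visit 6, push [4, 1, 0]
Visit 0, push [3]
Visit 3, push [4, 1]
Visit 1, push [7]
Visit 7, push [4, 2]
Visit 2, push []
Visit 4, push [5]
Visit 5, push []

DFS order: [6, 0, 3, 1, 7, 2, 4, 5]
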